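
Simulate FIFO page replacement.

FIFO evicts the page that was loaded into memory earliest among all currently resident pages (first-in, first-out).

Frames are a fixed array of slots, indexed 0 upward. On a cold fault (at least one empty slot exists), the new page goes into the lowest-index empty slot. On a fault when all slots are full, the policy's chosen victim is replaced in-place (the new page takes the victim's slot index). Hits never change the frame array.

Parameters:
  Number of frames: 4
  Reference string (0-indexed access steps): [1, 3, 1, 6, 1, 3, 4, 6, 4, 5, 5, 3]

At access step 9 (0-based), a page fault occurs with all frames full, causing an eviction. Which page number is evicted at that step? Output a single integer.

Step 0: ref 1 -> FAULT, frames=[1,-,-,-]
Step 1: ref 3 -> FAULT, frames=[1,3,-,-]
Step 2: ref 1 -> HIT, frames=[1,3,-,-]
Step 3: ref 6 -> FAULT, frames=[1,3,6,-]
Step 4: ref 1 -> HIT, frames=[1,3,6,-]
Step 5: ref 3 -> HIT, frames=[1,3,6,-]
Step 6: ref 4 -> FAULT, frames=[1,3,6,4]
Step 7: ref 6 -> HIT, frames=[1,3,6,4]
Step 8: ref 4 -> HIT, frames=[1,3,6,4]
Step 9: ref 5 -> FAULT, evict 1, frames=[5,3,6,4]
At step 9: evicted page 1

Answer: 1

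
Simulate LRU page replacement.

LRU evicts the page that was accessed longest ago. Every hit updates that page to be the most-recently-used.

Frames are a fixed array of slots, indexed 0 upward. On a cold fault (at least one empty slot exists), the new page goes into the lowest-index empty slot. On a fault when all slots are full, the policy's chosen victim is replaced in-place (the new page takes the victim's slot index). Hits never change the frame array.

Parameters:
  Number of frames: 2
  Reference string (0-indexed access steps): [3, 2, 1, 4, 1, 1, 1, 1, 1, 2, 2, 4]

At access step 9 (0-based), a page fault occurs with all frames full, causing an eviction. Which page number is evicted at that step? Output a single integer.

Step 0: ref 3 -> FAULT, frames=[3,-]
Step 1: ref 2 -> FAULT, frames=[3,2]
Step 2: ref 1 -> FAULT, evict 3, frames=[1,2]
Step 3: ref 4 -> FAULT, evict 2, frames=[1,4]
Step 4: ref 1 -> HIT, frames=[1,4]
Step 5: ref 1 -> HIT, frames=[1,4]
Step 6: ref 1 -> HIT, frames=[1,4]
Step 7: ref 1 -> HIT, frames=[1,4]
Step 8: ref 1 -> HIT, frames=[1,4]
Step 9: ref 2 -> FAULT, evict 4, frames=[1,2]
At step 9: evicted page 4

Answer: 4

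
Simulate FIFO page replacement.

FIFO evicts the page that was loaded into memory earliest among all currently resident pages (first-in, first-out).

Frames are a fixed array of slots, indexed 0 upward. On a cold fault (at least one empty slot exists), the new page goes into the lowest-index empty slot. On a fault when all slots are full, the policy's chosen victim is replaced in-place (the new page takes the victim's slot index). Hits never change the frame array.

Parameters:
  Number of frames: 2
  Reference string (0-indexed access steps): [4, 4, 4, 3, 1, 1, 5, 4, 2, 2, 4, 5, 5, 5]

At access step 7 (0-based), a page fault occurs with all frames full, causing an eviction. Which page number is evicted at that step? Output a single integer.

Step 0: ref 4 -> FAULT, frames=[4,-]
Step 1: ref 4 -> HIT, frames=[4,-]
Step 2: ref 4 -> HIT, frames=[4,-]
Step 3: ref 3 -> FAULT, frames=[4,3]
Step 4: ref 1 -> FAULT, evict 4, frames=[1,3]
Step 5: ref 1 -> HIT, frames=[1,3]
Step 6: ref 5 -> FAULT, evict 3, frames=[1,5]
Step 7: ref 4 -> FAULT, evict 1, frames=[4,5]
At step 7: evicted page 1

Answer: 1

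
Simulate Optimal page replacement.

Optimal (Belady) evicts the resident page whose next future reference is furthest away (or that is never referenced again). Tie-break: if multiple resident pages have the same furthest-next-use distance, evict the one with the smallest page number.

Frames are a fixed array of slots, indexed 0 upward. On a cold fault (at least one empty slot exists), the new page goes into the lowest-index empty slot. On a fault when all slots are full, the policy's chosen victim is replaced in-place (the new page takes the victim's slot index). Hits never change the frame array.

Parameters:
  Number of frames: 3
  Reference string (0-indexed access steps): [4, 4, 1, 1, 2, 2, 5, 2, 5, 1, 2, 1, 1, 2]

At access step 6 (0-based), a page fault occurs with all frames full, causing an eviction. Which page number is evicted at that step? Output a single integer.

Answer: 4

Derivation:
Step 0: ref 4 -> FAULT, frames=[4,-,-]
Step 1: ref 4 -> HIT, frames=[4,-,-]
Step 2: ref 1 -> FAULT, frames=[4,1,-]
Step 3: ref 1 -> HIT, frames=[4,1,-]
Step 4: ref 2 -> FAULT, frames=[4,1,2]
Step 5: ref 2 -> HIT, frames=[4,1,2]
Step 6: ref 5 -> FAULT, evict 4, frames=[5,1,2]
At step 6: evicted page 4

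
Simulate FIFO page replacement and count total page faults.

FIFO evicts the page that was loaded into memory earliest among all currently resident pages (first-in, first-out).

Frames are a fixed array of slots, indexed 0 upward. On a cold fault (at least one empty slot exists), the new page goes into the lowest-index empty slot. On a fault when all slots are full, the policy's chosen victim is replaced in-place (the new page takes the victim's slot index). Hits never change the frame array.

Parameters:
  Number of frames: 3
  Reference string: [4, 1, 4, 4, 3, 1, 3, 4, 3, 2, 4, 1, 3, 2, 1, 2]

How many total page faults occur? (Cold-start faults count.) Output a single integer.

Answer: 8

Derivation:
Step 0: ref 4 → FAULT, frames=[4,-,-]
Step 1: ref 1 → FAULT, frames=[4,1,-]
Step 2: ref 4 → HIT, frames=[4,1,-]
Step 3: ref 4 → HIT, frames=[4,1,-]
Step 4: ref 3 → FAULT, frames=[4,1,3]
Step 5: ref 1 → HIT, frames=[4,1,3]
Step 6: ref 3 → HIT, frames=[4,1,3]
Step 7: ref 4 → HIT, frames=[4,1,3]
Step 8: ref 3 → HIT, frames=[4,1,3]
Step 9: ref 2 → FAULT (evict 4), frames=[2,1,3]
Step 10: ref 4 → FAULT (evict 1), frames=[2,4,3]
Step 11: ref 1 → FAULT (evict 3), frames=[2,4,1]
Step 12: ref 3 → FAULT (evict 2), frames=[3,4,1]
Step 13: ref 2 → FAULT (evict 4), frames=[3,2,1]
Step 14: ref 1 → HIT, frames=[3,2,1]
Step 15: ref 2 → HIT, frames=[3,2,1]
Total faults: 8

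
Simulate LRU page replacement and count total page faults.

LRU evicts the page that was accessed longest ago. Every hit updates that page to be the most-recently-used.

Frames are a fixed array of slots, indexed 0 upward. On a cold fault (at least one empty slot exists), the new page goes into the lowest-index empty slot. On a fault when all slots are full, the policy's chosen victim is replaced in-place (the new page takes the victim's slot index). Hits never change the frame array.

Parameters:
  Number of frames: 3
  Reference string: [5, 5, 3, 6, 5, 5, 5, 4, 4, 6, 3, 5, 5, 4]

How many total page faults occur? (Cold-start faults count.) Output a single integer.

Answer: 7

Derivation:
Step 0: ref 5 → FAULT, frames=[5,-,-]
Step 1: ref 5 → HIT, frames=[5,-,-]
Step 2: ref 3 → FAULT, frames=[5,3,-]
Step 3: ref 6 → FAULT, frames=[5,3,6]
Step 4: ref 5 → HIT, frames=[5,3,6]
Step 5: ref 5 → HIT, frames=[5,3,6]
Step 6: ref 5 → HIT, frames=[5,3,6]
Step 7: ref 4 → FAULT (evict 3), frames=[5,4,6]
Step 8: ref 4 → HIT, frames=[5,4,6]
Step 9: ref 6 → HIT, frames=[5,4,6]
Step 10: ref 3 → FAULT (evict 5), frames=[3,4,6]
Step 11: ref 5 → FAULT (evict 4), frames=[3,5,6]
Step 12: ref 5 → HIT, frames=[3,5,6]
Step 13: ref 4 → FAULT (evict 6), frames=[3,5,4]
Total faults: 7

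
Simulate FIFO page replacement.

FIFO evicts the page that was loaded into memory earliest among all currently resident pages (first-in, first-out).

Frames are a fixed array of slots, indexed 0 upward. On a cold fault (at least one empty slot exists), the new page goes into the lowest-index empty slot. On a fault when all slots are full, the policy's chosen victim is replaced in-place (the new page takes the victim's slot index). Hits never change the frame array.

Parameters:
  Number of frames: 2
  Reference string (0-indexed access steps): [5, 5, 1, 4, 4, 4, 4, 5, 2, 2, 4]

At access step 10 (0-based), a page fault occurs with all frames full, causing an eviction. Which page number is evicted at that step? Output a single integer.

Step 0: ref 5 -> FAULT, frames=[5,-]
Step 1: ref 5 -> HIT, frames=[5,-]
Step 2: ref 1 -> FAULT, frames=[5,1]
Step 3: ref 4 -> FAULT, evict 5, frames=[4,1]
Step 4: ref 4 -> HIT, frames=[4,1]
Step 5: ref 4 -> HIT, frames=[4,1]
Step 6: ref 4 -> HIT, frames=[4,1]
Step 7: ref 5 -> FAULT, evict 1, frames=[4,5]
Step 8: ref 2 -> FAULT, evict 4, frames=[2,5]
Step 9: ref 2 -> HIT, frames=[2,5]
Step 10: ref 4 -> FAULT, evict 5, frames=[2,4]
At step 10: evicted page 5

Answer: 5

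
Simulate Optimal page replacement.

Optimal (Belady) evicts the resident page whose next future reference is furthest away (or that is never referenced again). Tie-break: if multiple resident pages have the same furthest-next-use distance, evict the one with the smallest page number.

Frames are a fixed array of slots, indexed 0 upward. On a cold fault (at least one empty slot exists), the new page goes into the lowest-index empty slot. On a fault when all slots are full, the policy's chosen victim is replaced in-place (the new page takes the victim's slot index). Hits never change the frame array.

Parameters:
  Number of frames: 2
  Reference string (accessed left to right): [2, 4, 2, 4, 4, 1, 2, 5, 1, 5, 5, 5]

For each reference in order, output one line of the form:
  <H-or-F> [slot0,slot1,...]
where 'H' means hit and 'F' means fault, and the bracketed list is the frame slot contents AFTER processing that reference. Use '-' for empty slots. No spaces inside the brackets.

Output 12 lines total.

F [2,-]
F [2,4]
H [2,4]
H [2,4]
H [2,4]
F [2,1]
H [2,1]
F [5,1]
H [5,1]
H [5,1]
H [5,1]
H [5,1]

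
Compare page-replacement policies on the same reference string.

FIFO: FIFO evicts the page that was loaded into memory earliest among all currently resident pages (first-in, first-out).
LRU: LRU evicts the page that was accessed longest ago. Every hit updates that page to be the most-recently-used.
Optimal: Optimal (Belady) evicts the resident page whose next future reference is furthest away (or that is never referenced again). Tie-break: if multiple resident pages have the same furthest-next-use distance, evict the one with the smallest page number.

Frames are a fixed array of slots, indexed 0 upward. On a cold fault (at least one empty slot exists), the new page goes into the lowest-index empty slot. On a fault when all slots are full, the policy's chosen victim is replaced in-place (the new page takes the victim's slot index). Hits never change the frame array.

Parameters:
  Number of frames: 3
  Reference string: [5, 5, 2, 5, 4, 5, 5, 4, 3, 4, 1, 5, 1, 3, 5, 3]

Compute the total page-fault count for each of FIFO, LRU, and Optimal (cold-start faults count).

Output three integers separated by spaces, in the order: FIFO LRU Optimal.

Answer: 6 7 5

Derivation:
--- FIFO ---
  step 0: ref 5 -> FAULT, frames=[5,-,-] (faults so far: 1)
  step 1: ref 5 -> HIT, frames=[5,-,-] (faults so far: 1)
  step 2: ref 2 -> FAULT, frames=[5,2,-] (faults so far: 2)
  step 3: ref 5 -> HIT, frames=[5,2,-] (faults so far: 2)
  step 4: ref 4 -> FAULT, frames=[5,2,4] (faults so far: 3)
  step 5: ref 5 -> HIT, frames=[5,2,4] (faults so far: 3)
  step 6: ref 5 -> HIT, frames=[5,2,4] (faults so far: 3)
  step 7: ref 4 -> HIT, frames=[5,2,4] (faults so far: 3)
  step 8: ref 3 -> FAULT, evict 5, frames=[3,2,4] (faults so far: 4)
  step 9: ref 4 -> HIT, frames=[3,2,4] (faults so far: 4)
  step 10: ref 1 -> FAULT, evict 2, frames=[3,1,4] (faults so far: 5)
  step 11: ref 5 -> FAULT, evict 4, frames=[3,1,5] (faults so far: 6)
  step 12: ref 1 -> HIT, frames=[3,1,5] (faults so far: 6)
  step 13: ref 3 -> HIT, frames=[3,1,5] (faults so far: 6)
  step 14: ref 5 -> HIT, frames=[3,1,5] (faults so far: 6)
  step 15: ref 3 -> HIT, frames=[3,1,5] (faults so far: 6)
  FIFO total faults: 6
--- LRU ---
  step 0: ref 5 -> FAULT, frames=[5,-,-] (faults so far: 1)
  step 1: ref 5 -> HIT, frames=[5,-,-] (faults so far: 1)
  step 2: ref 2 -> FAULT, frames=[5,2,-] (faults so far: 2)
  step 3: ref 5 -> HIT, frames=[5,2,-] (faults so far: 2)
  step 4: ref 4 -> FAULT, frames=[5,2,4] (faults so far: 3)
  step 5: ref 5 -> HIT, frames=[5,2,4] (faults so far: 3)
  step 6: ref 5 -> HIT, frames=[5,2,4] (faults so far: 3)
  step 7: ref 4 -> HIT, frames=[5,2,4] (faults so far: 3)
  step 8: ref 3 -> FAULT, evict 2, frames=[5,3,4] (faults so far: 4)
  step 9: ref 4 -> HIT, frames=[5,3,4] (faults so far: 4)
  step 10: ref 1 -> FAULT, evict 5, frames=[1,3,4] (faults so far: 5)
  step 11: ref 5 -> FAULT, evict 3, frames=[1,5,4] (faults so far: 6)
  step 12: ref 1 -> HIT, frames=[1,5,4] (faults so far: 6)
  step 13: ref 3 -> FAULT, evict 4, frames=[1,5,3] (faults so far: 7)
  step 14: ref 5 -> HIT, frames=[1,5,3] (faults so far: 7)
  step 15: ref 3 -> HIT, frames=[1,5,3] (faults so far: 7)
  LRU total faults: 7
--- Optimal ---
  step 0: ref 5 -> FAULT, frames=[5,-,-] (faults so far: 1)
  step 1: ref 5 -> HIT, frames=[5,-,-] (faults so far: 1)
  step 2: ref 2 -> FAULT, frames=[5,2,-] (faults so far: 2)
  step 3: ref 5 -> HIT, frames=[5,2,-] (faults so far: 2)
  step 4: ref 4 -> FAULT, frames=[5,2,4] (faults so far: 3)
  step 5: ref 5 -> HIT, frames=[5,2,4] (faults so far: 3)
  step 6: ref 5 -> HIT, frames=[5,2,4] (faults so far: 3)
  step 7: ref 4 -> HIT, frames=[5,2,4] (faults so far: 3)
  step 8: ref 3 -> FAULT, evict 2, frames=[5,3,4] (faults so far: 4)
  step 9: ref 4 -> HIT, frames=[5,3,4] (faults so far: 4)
  step 10: ref 1 -> FAULT, evict 4, frames=[5,3,1] (faults so far: 5)
  step 11: ref 5 -> HIT, frames=[5,3,1] (faults so far: 5)
  step 12: ref 1 -> HIT, frames=[5,3,1] (faults so far: 5)
  step 13: ref 3 -> HIT, frames=[5,3,1] (faults so far: 5)
  step 14: ref 5 -> HIT, frames=[5,3,1] (faults so far: 5)
  step 15: ref 3 -> HIT, frames=[5,3,1] (faults so far: 5)
  Optimal total faults: 5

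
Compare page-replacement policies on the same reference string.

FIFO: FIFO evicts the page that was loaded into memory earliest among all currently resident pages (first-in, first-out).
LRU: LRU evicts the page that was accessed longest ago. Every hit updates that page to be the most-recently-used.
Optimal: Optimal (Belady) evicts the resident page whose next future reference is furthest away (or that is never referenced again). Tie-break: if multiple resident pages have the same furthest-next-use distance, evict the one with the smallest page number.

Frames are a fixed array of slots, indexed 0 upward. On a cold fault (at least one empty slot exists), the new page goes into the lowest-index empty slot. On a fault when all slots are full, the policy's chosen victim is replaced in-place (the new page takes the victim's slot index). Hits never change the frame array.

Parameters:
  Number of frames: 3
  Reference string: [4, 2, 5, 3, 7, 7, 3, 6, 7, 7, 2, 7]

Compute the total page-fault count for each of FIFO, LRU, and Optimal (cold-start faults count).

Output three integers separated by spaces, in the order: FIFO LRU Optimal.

--- FIFO ---
  step 0: ref 4 -> FAULT, frames=[4,-,-] (faults so far: 1)
  step 1: ref 2 -> FAULT, frames=[4,2,-] (faults so far: 2)
  step 2: ref 5 -> FAULT, frames=[4,2,5] (faults so far: 3)
  step 3: ref 3 -> FAULT, evict 4, frames=[3,2,5] (faults so far: 4)
  step 4: ref 7 -> FAULT, evict 2, frames=[3,7,5] (faults so far: 5)
  step 5: ref 7 -> HIT, frames=[3,7,5] (faults so far: 5)
  step 6: ref 3 -> HIT, frames=[3,7,5] (faults so far: 5)
  step 7: ref 6 -> FAULT, evict 5, frames=[3,7,6] (faults so far: 6)
  step 8: ref 7 -> HIT, frames=[3,7,6] (faults so far: 6)
  step 9: ref 7 -> HIT, frames=[3,7,6] (faults so far: 6)
  step 10: ref 2 -> FAULT, evict 3, frames=[2,7,6] (faults so far: 7)
  step 11: ref 7 -> HIT, frames=[2,7,6] (faults so far: 7)
  FIFO total faults: 7
--- LRU ---
  step 0: ref 4 -> FAULT, frames=[4,-,-] (faults so far: 1)
  step 1: ref 2 -> FAULT, frames=[4,2,-] (faults so far: 2)
  step 2: ref 5 -> FAULT, frames=[4,2,5] (faults so far: 3)
  step 3: ref 3 -> FAULT, evict 4, frames=[3,2,5] (faults so far: 4)
  step 4: ref 7 -> FAULT, evict 2, frames=[3,7,5] (faults so far: 5)
  step 5: ref 7 -> HIT, frames=[3,7,5] (faults so far: 5)
  step 6: ref 3 -> HIT, frames=[3,7,5] (faults so far: 5)
  step 7: ref 6 -> FAULT, evict 5, frames=[3,7,6] (faults so far: 6)
  step 8: ref 7 -> HIT, frames=[3,7,6] (faults so far: 6)
  step 9: ref 7 -> HIT, frames=[3,7,6] (faults so far: 6)
  step 10: ref 2 -> FAULT, evict 3, frames=[2,7,6] (faults so far: 7)
  step 11: ref 7 -> HIT, frames=[2,7,6] (faults so far: 7)
  LRU total faults: 7
--- Optimal ---
  step 0: ref 4 -> FAULT, frames=[4,-,-] (faults so far: 1)
  step 1: ref 2 -> FAULT, frames=[4,2,-] (faults so far: 2)
  step 2: ref 5 -> FAULT, frames=[4,2,5] (faults so far: 3)
  step 3: ref 3 -> FAULT, evict 4, frames=[3,2,5] (faults so far: 4)
  step 4: ref 7 -> FAULT, evict 5, frames=[3,2,7] (faults so far: 5)
  step 5: ref 7 -> HIT, frames=[3,2,7] (faults so far: 5)
  step 6: ref 3 -> HIT, frames=[3,2,7] (faults so far: 5)
  step 7: ref 6 -> FAULT, evict 3, frames=[6,2,7] (faults so far: 6)
  step 8: ref 7 -> HIT, frames=[6,2,7] (faults so far: 6)
  step 9: ref 7 -> HIT, frames=[6,2,7] (faults so far: 6)
  step 10: ref 2 -> HIT, frames=[6,2,7] (faults so far: 6)
  step 11: ref 7 -> HIT, frames=[6,2,7] (faults so far: 6)
  Optimal total faults: 6

Answer: 7 7 6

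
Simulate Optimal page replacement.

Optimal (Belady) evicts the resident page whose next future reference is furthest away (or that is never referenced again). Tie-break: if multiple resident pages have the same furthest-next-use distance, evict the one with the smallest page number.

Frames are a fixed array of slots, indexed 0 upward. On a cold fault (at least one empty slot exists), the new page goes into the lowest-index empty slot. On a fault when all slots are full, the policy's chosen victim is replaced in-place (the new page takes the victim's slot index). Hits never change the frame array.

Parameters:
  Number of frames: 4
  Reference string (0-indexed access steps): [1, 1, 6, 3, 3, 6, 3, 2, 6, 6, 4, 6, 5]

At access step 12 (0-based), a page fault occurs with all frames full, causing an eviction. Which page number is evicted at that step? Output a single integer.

Step 0: ref 1 -> FAULT, frames=[1,-,-,-]
Step 1: ref 1 -> HIT, frames=[1,-,-,-]
Step 2: ref 6 -> FAULT, frames=[1,6,-,-]
Step 3: ref 3 -> FAULT, frames=[1,6,3,-]
Step 4: ref 3 -> HIT, frames=[1,6,3,-]
Step 5: ref 6 -> HIT, frames=[1,6,3,-]
Step 6: ref 3 -> HIT, frames=[1,6,3,-]
Step 7: ref 2 -> FAULT, frames=[1,6,3,2]
Step 8: ref 6 -> HIT, frames=[1,6,3,2]
Step 9: ref 6 -> HIT, frames=[1,6,3,2]
Step 10: ref 4 -> FAULT, evict 1, frames=[4,6,3,2]
Step 11: ref 6 -> HIT, frames=[4,6,3,2]
Step 12: ref 5 -> FAULT, evict 2, frames=[4,6,3,5]
At step 12: evicted page 2

Answer: 2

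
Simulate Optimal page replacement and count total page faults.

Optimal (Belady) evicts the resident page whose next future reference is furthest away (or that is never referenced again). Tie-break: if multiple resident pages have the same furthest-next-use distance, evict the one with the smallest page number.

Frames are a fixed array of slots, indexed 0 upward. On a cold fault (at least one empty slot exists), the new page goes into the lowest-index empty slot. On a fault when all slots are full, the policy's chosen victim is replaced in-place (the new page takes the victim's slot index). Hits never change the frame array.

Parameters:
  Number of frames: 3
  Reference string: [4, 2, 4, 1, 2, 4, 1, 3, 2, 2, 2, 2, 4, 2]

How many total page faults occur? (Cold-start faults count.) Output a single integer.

Answer: 4

Derivation:
Step 0: ref 4 → FAULT, frames=[4,-,-]
Step 1: ref 2 → FAULT, frames=[4,2,-]
Step 2: ref 4 → HIT, frames=[4,2,-]
Step 3: ref 1 → FAULT, frames=[4,2,1]
Step 4: ref 2 → HIT, frames=[4,2,1]
Step 5: ref 4 → HIT, frames=[4,2,1]
Step 6: ref 1 → HIT, frames=[4,2,1]
Step 7: ref 3 → FAULT (evict 1), frames=[4,2,3]
Step 8: ref 2 → HIT, frames=[4,2,3]
Step 9: ref 2 → HIT, frames=[4,2,3]
Step 10: ref 2 → HIT, frames=[4,2,3]
Step 11: ref 2 → HIT, frames=[4,2,3]
Step 12: ref 4 → HIT, frames=[4,2,3]
Step 13: ref 2 → HIT, frames=[4,2,3]
Total faults: 4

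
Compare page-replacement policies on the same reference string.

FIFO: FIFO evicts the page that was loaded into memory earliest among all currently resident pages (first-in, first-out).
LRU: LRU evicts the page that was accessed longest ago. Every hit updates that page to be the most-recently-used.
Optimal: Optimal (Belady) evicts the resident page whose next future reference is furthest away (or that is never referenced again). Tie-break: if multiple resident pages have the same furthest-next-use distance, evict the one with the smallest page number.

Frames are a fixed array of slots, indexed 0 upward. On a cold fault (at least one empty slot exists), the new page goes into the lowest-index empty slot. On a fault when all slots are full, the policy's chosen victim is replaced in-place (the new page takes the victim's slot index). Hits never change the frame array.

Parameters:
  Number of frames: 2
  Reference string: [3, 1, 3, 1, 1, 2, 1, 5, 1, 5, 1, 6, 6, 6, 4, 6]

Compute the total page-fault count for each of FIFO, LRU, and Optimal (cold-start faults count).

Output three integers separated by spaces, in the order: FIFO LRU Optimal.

Answer: 7 6 6

Derivation:
--- FIFO ---
  step 0: ref 3 -> FAULT, frames=[3,-] (faults so far: 1)
  step 1: ref 1 -> FAULT, frames=[3,1] (faults so far: 2)
  step 2: ref 3 -> HIT, frames=[3,1] (faults so far: 2)
  step 3: ref 1 -> HIT, frames=[3,1] (faults so far: 2)
  step 4: ref 1 -> HIT, frames=[3,1] (faults so far: 2)
  step 5: ref 2 -> FAULT, evict 3, frames=[2,1] (faults so far: 3)
  step 6: ref 1 -> HIT, frames=[2,1] (faults so far: 3)
  step 7: ref 5 -> FAULT, evict 1, frames=[2,5] (faults so far: 4)
  step 8: ref 1 -> FAULT, evict 2, frames=[1,5] (faults so far: 5)
  step 9: ref 5 -> HIT, frames=[1,5] (faults so far: 5)
  step 10: ref 1 -> HIT, frames=[1,5] (faults so far: 5)
  step 11: ref 6 -> FAULT, evict 5, frames=[1,6] (faults so far: 6)
  step 12: ref 6 -> HIT, frames=[1,6] (faults so far: 6)
  step 13: ref 6 -> HIT, frames=[1,6] (faults so far: 6)
  step 14: ref 4 -> FAULT, evict 1, frames=[4,6] (faults so far: 7)
  step 15: ref 6 -> HIT, frames=[4,6] (faults so far: 7)
  FIFO total faults: 7
--- LRU ---
  step 0: ref 3 -> FAULT, frames=[3,-] (faults so far: 1)
  step 1: ref 1 -> FAULT, frames=[3,1] (faults so far: 2)
  step 2: ref 3 -> HIT, frames=[3,1] (faults so far: 2)
  step 3: ref 1 -> HIT, frames=[3,1] (faults so far: 2)
  step 4: ref 1 -> HIT, frames=[3,1] (faults so far: 2)
  step 5: ref 2 -> FAULT, evict 3, frames=[2,1] (faults so far: 3)
  step 6: ref 1 -> HIT, frames=[2,1] (faults so far: 3)
  step 7: ref 5 -> FAULT, evict 2, frames=[5,1] (faults so far: 4)
  step 8: ref 1 -> HIT, frames=[5,1] (faults so far: 4)
  step 9: ref 5 -> HIT, frames=[5,1] (faults so far: 4)
  step 10: ref 1 -> HIT, frames=[5,1] (faults so far: 4)
  step 11: ref 6 -> FAULT, evict 5, frames=[6,1] (faults so far: 5)
  step 12: ref 6 -> HIT, frames=[6,1] (faults so far: 5)
  step 13: ref 6 -> HIT, frames=[6,1] (faults so far: 5)
  step 14: ref 4 -> FAULT, evict 1, frames=[6,4] (faults so far: 6)
  step 15: ref 6 -> HIT, frames=[6,4] (faults so far: 6)
  LRU total faults: 6
--- Optimal ---
  step 0: ref 3 -> FAULT, frames=[3,-] (faults so far: 1)
  step 1: ref 1 -> FAULT, frames=[3,1] (faults so far: 2)
  step 2: ref 3 -> HIT, frames=[3,1] (faults so far: 2)
  step 3: ref 1 -> HIT, frames=[3,1] (faults so far: 2)
  step 4: ref 1 -> HIT, frames=[3,1] (faults so far: 2)
  step 5: ref 2 -> FAULT, evict 3, frames=[2,1] (faults so far: 3)
  step 6: ref 1 -> HIT, frames=[2,1] (faults so far: 3)
  step 7: ref 5 -> FAULT, evict 2, frames=[5,1] (faults so far: 4)
  step 8: ref 1 -> HIT, frames=[5,1] (faults so far: 4)
  step 9: ref 5 -> HIT, frames=[5,1] (faults so far: 4)
  step 10: ref 1 -> HIT, frames=[5,1] (faults so far: 4)
  step 11: ref 6 -> FAULT, evict 1, frames=[5,6] (faults so far: 5)
  step 12: ref 6 -> HIT, frames=[5,6] (faults so far: 5)
  step 13: ref 6 -> HIT, frames=[5,6] (faults so far: 5)
  step 14: ref 4 -> FAULT, evict 5, frames=[4,6] (faults so far: 6)
  step 15: ref 6 -> HIT, frames=[4,6] (faults so far: 6)
  Optimal total faults: 6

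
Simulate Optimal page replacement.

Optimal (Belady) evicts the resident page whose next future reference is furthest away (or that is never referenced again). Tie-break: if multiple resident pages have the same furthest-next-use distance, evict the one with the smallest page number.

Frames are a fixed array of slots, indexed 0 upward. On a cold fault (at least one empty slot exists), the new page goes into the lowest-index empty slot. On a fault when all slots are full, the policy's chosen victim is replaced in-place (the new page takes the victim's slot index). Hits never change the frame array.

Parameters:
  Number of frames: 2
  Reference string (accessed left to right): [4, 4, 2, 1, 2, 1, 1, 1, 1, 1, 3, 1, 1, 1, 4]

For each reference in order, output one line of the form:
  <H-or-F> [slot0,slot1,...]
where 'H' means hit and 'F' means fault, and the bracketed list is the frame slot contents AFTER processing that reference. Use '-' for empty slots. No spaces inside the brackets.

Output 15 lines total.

F [4,-]
H [4,-]
F [4,2]
F [1,2]
H [1,2]
H [1,2]
H [1,2]
H [1,2]
H [1,2]
H [1,2]
F [1,3]
H [1,3]
H [1,3]
H [1,3]
F [4,3]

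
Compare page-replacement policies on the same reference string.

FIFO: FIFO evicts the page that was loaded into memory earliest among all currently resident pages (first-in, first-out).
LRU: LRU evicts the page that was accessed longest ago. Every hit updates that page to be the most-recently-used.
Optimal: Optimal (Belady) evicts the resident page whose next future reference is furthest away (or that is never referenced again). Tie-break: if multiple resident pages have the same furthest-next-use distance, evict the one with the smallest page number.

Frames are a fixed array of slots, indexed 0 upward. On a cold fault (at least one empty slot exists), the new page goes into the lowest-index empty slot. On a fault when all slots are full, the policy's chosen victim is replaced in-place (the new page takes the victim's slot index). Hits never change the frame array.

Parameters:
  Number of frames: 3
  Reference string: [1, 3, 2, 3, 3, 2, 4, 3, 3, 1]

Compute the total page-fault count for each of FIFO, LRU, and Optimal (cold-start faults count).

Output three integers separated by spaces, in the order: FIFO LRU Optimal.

--- FIFO ---
  step 0: ref 1 -> FAULT, frames=[1,-,-] (faults so far: 1)
  step 1: ref 3 -> FAULT, frames=[1,3,-] (faults so far: 2)
  step 2: ref 2 -> FAULT, frames=[1,3,2] (faults so far: 3)
  step 3: ref 3 -> HIT, frames=[1,3,2] (faults so far: 3)
  step 4: ref 3 -> HIT, frames=[1,3,2] (faults so far: 3)
  step 5: ref 2 -> HIT, frames=[1,3,2] (faults so far: 3)
  step 6: ref 4 -> FAULT, evict 1, frames=[4,3,2] (faults so far: 4)
  step 7: ref 3 -> HIT, frames=[4,3,2] (faults so far: 4)
  step 8: ref 3 -> HIT, frames=[4,3,2] (faults so far: 4)
  step 9: ref 1 -> FAULT, evict 3, frames=[4,1,2] (faults so far: 5)
  FIFO total faults: 5
--- LRU ---
  step 0: ref 1 -> FAULT, frames=[1,-,-] (faults so far: 1)
  step 1: ref 3 -> FAULT, frames=[1,3,-] (faults so far: 2)
  step 2: ref 2 -> FAULT, frames=[1,3,2] (faults so far: 3)
  step 3: ref 3 -> HIT, frames=[1,3,2] (faults so far: 3)
  step 4: ref 3 -> HIT, frames=[1,3,2] (faults so far: 3)
  step 5: ref 2 -> HIT, frames=[1,3,2] (faults so far: 3)
  step 6: ref 4 -> FAULT, evict 1, frames=[4,3,2] (faults so far: 4)
  step 7: ref 3 -> HIT, frames=[4,3,2] (faults so far: 4)
  step 8: ref 3 -> HIT, frames=[4,3,2] (faults so far: 4)
  step 9: ref 1 -> FAULT, evict 2, frames=[4,3,1] (faults so far: 5)
  LRU total faults: 5
--- Optimal ---
  step 0: ref 1 -> FAULT, frames=[1,-,-] (faults so far: 1)
  step 1: ref 3 -> FAULT, frames=[1,3,-] (faults so far: 2)
  step 2: ref 2 -> FAULT, frames=[1,3,2] (faults so far: 3)
  step 3: ref 3 -> HIT, frames=[1,3,2] (faults so far: 3)
  step 4: ref 3 -> HIT, frames=[1,3,2] (faults so far: 3)
  step 5: ref 2 -> HIT, frames=[1,3,2] (faults so far: 3)
  step 6: ref 4 -> FAULT, evict 2, frames=[1,3,4] (faults so far: 4)
  step 7: ref 3 -> HIT, frames=[1,3,4] (faults so far: 4)
  step 8: ref 3 -> HIT, frames=[1,3,4] (faults so far: 4)
  step 9: ref 1 -> HIT, frames=[1,3,4] (faults so far: 4)
  Optimal total faults: 4

Answer: 5 5 4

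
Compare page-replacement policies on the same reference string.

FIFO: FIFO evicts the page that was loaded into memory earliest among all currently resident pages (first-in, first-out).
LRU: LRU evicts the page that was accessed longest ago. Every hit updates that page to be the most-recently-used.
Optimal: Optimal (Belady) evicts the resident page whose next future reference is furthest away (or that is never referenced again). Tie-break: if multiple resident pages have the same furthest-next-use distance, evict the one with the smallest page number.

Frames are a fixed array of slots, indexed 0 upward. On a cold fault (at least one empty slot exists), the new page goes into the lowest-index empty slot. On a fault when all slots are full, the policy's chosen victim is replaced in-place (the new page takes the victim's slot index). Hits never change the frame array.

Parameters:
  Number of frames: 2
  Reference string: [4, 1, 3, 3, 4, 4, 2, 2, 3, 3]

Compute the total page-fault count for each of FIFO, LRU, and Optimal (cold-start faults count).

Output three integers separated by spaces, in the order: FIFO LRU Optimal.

Answer: 6 6 4

Derivation:
--- FIFO ---
  step 0: ref 4 -> FAULT, frames=[4,-] (faults so far: 1)
  step 1: ref 1 -> FAULT, frames=[4,1] (faults so far: 2)
  step 2: ref 3 -> FAULT, evict 4, frames=[3,1] (faults so far: 3)
  step 3: ref 3 -> HIT, frames=[3,1] (faults so far: 3)
  step 4: ref 4 -> FAULT, evict 1, frames=[3,4] (faults so far: 4)
  step 5: ref 4 -> HIT, frames=[3,4] (faults so far: 4)
  step 6: ref 2 -> FAULT, evict 3, frames=[2,4] (faults so far: 5)
  step 7: ref 2 -> HIT, frames=[2,4] (faults so far: 5)
  step 8: ref 3 -> FAULT, evict 4, frames=[2,3] (faults so far: 6)
  step 9: ref 3 -> HIT, frames=[2,3] (faults so far: 6)
  FIFO total faults: 6
--- LRU ---
  step 0: ref 4 -> FAULT, frames=[4,-] (faults so far: 1)
  step 1: ref 1 -> FAULT, frames=[4,1] (faults so far: 2)
  step 2: ref 3 -> FAULT, evict 4, frames=[3,1] (faults so far: 3)
  step 3: ref 3 -> HIT, frames=[3,1] (faults so far: 3)
  step 4: ref 4 -> FAULT, evict 1, frames=[3,4] (faults so far: 4)
  step 5: ref 4 -> HIT, frames=[3,4] (faults so far: 4)
  step 6: ref 2 -> FAULT, evict 3, frames=[2,4] (faults so far: 5)
  step 7: ref 2 -> HIT, frames=[2,4] (faults so far: 5)
  step 8: ref 3 -> FAULT, evict 4, frames=[2,3] (faults so far: 6)
  step 9: ref 3 -> HIT, frames=[2,3] (faults so far: 6)
  LRU total faults: 6
--- Optimal ---
  step 0: ref 4 -> FAULT, frames=[4,-] (faults so far: 1)
  step 1: ref 1 -> FAULT, frames=[4,1] (faults so far: 2)
  step 2: ref 3 -> FAULT, evict 1, frames=[4,3] (faults so far: 3)
  step 3: ref 3 -> HIT, frames=[4,3] (faults so far: 3)
  step 4: ref 4 -> HIT, frames=[4,3] (faults so far: 3)
  step 5: ref 4 -> HIT, frames=[4,3] (faults so far: 3)
  step 6: ref 2 -> FAULT, evict 4, frames=[2,3] (faults so far: 4)
  step 7: ref 2 -> HIT, frames=[2,3] (faults so far: 4)
  step 8: ref 3 -> HIT, frames=[2,3] (faults so far: 4)
  step 9: ref 3 -> HIT, frames=[2,3] (faults so far: 4)
  Optimal total faults: 4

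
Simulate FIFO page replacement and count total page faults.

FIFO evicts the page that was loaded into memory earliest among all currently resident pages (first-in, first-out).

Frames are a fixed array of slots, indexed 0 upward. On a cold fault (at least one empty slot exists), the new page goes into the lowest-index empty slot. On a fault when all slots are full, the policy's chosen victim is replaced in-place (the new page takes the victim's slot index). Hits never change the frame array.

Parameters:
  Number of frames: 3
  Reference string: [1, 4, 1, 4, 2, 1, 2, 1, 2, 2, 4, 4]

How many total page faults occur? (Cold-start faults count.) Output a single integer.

Step 0: ref 1 → FAULT, frames=[1,-,-]
Step 1: ref 4 → FAULT, frames=[1,4,-]
Step 2: ref 1 → HIT, frames=[1,4,-]
Step 3: ref 4 → HIT, frames=[1,4,-]
Step 4: ref 2 → FAULT, frames=[1,4,2]
Step 5: ref 1 → HIT, frames=[1,4,2]
Step 6: ref 2 → HIT, frames=[1,4,2]
Step 7: ref 1 → HIT, frames=[1,4,2]
Step 8: ref 2 → HIT, frames=[1,4,2]
Step 9: ref 2 → HIT, frames=[1,4,2]
Step 10: ref 4 → HIT, frames=[1,4,2]
Step 11: ref 4 → HIT, frames=[1,4,2]
Total faults: 3

Answer: 3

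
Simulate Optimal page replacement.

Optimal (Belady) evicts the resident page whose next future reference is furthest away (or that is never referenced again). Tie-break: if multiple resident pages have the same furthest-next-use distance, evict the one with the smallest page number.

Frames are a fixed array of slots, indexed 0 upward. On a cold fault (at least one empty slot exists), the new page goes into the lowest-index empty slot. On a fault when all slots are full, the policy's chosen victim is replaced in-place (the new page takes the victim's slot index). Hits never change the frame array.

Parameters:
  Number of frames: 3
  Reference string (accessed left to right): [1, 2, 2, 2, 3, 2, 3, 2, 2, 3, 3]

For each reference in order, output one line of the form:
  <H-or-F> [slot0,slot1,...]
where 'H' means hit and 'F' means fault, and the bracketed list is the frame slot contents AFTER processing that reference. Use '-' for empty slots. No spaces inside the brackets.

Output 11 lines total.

F [1,-,-]
F [1,2,-]
H [1,2,-]
H [1,2,-]
F [1,2,3]
H [1,2,3]
H [1,2,3]
H [1,2,3]
H [1,2,3]
H [1,2,3]
H [1,2,3]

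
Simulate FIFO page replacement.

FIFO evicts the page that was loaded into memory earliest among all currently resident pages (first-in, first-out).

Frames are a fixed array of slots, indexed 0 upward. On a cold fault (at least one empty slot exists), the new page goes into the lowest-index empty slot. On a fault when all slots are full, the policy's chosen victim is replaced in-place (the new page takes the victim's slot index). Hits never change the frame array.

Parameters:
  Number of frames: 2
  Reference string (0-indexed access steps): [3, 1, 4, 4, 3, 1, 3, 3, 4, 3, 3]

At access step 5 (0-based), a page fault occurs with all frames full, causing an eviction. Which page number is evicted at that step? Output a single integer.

Step 0: ref 3 -> FAULT, frames=[3,-]
Step 1: ref 1 -> FAULT, frames=[3,1]
Step 2: ref 4 -> FAULT, evict 3, frames=[4,1]
Step 3: ref 4 -> HIT, frames=[4,1]
Step 4: ref 3 -> FAULT, evict 1, frames=[4,3]
Step 5: ref 1 -> FAULT, evict 4, frames=[1,3]
At step 5: evicted page 4

Answer: 4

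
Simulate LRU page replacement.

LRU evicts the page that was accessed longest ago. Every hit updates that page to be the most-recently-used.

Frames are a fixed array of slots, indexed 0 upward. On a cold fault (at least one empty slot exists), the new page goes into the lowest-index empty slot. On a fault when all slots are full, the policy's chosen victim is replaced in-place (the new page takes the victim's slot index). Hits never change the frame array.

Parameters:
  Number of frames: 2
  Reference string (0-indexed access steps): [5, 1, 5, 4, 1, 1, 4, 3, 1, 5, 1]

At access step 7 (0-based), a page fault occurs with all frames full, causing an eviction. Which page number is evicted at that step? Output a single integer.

Answer: 1

Derivation:
Step 0: ref 5 -> FAULT, frames=[5,-]
Step 1: ref 1 -> FAULT, frames=[5,1]
Step 2: ref 5 -> HIT, frames=[5,1]
Step 3: ref 4 -> FAULT, evict 1, frames=[5,4]
Step 4: ref 1 -> FAULT, evict 5, frames=[1,4]
Step 5: ref 1 -> HIT, frames=[1,4]
Step 6: ref 4 -> HIT, frames=[1,4]
Step 7: ref 3 -> FAULT, evict 1, frames=[3,4]
At step 7: evicted page 1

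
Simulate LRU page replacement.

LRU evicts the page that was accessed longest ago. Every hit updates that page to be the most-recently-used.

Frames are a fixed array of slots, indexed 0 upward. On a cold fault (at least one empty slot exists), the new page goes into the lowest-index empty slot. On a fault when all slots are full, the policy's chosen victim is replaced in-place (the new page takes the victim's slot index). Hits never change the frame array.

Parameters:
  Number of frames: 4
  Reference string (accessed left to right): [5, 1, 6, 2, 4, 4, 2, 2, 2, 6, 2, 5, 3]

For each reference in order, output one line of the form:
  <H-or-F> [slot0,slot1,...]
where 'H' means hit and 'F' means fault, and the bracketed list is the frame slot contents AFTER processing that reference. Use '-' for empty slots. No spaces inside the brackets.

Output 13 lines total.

F [5,-,-,-]
F [5,1,-,-]
F [5,1,6,-]
F [5,1,6,2]
F [4,1,6,2]
H [4,1,6,2]
H [4,1,6,2]
H [4,1,6,2]
H [4,1,6,2]
H [4,1,6,2]
H [4,1,6,2]
F [4,5,6,2]
F [3,5,6,2]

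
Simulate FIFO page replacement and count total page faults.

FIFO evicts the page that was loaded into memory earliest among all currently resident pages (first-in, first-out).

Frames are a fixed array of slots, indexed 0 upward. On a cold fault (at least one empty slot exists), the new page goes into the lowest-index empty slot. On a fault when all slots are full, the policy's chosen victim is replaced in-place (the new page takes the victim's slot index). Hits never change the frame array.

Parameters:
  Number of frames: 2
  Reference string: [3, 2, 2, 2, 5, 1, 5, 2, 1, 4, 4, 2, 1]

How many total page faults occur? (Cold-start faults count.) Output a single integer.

Step 0: ref 3 → FAULT, frames=[3,-]
Step 1: ref 2 → FAULT, frames=[3,2]
Step 2: ref 2 → HIT, frames=[3,2]
Step 3: ref 2 → HIT, frames=[3,2]
Step 4: ref 5 → FAULT (evict 3), frames=[5,2]
Step 5: ref 1 → FAULT (evict 2), frames=[5,1]
Step 6: ref 5 → HIT, frames=[5,1]
Step 7: ref 2 → FAULT (evict 5), frames=[2,1]
Step 8: ref 1 → HIT, frames=[2,1]
Step 9: ref 4 → FAULT (evict 1), frames=[2,4]
Step 10: ref 4 → HIT, frames=[2,4]
Step 11: ref 2 → HIT, frames=[2,4]
Step 12: ref 1 → FAULT (evict 2), frames=[1,4]
Total faults: 7

Answer: 7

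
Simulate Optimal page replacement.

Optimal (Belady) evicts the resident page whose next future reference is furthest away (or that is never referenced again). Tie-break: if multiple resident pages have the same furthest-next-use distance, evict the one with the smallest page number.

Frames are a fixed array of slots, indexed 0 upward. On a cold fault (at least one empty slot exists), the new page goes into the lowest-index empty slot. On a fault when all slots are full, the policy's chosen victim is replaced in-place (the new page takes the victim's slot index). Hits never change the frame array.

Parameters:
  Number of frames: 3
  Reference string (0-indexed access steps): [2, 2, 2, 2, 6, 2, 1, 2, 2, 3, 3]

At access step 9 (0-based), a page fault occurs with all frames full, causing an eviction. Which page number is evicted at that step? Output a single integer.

Answer: 1

Derivation:
Step 0: ref 2 -> FAULT, frames=[2,-,-]
Step 1: ref 2 -> HIT, frames=[2,-,-]
Step 2: ref 2 -> HIT, frames=[2,-,-]
Step 3: ref 2 -> HIT, frames=[2,-,-]
Step 4: ref 6 -> FAULT, frames=[2,6,-]
Step 5: ref 2 -> HIT, frames=[2,6,-]
Step 6: ref 1 -> FAULT, frames=[2,6,1]
Step 7: ref 2 -> HIT, frames=[2,6,1]
Step 8: ref 2 -> HIT, frames=[2,6,1]
Step 9: ref 3 -> FAULT, evict 1, frames=[2,6,3]
At step 9: evicted page 1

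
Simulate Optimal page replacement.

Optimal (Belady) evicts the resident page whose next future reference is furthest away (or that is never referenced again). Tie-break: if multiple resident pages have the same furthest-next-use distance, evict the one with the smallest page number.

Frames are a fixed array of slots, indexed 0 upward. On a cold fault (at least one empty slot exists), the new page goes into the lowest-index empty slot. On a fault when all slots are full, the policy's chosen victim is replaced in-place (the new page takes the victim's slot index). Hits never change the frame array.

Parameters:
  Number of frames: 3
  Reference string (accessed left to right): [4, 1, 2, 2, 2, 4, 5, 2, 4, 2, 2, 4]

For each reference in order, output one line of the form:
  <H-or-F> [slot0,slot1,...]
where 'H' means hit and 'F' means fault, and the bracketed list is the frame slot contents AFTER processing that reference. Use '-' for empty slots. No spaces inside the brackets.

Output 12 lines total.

F [4,-,-]
F [4,1,-]
F [4,1,2]
H [4,1,2]
H [4,1,2]
H [4,1,2]
F [4,5,2]
H [4,5,2]
H [4,5,2]
H [4,5,2]
H [4,5,2]
H [4,5,2]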